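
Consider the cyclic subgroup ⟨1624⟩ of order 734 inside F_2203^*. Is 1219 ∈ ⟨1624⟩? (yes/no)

no

1219 ∈ ⟨1624⟩ iff 1219^734 ≡ 1 (mod 2203), since |⟨1624⟩| = 734.
1219^734 mod 2203 = 285.
Since 285 ≠ 1, 1219 does not lie in the subgroup.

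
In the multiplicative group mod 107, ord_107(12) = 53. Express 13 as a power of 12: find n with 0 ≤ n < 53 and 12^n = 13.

37

Baby-step giant-step with m = ceil(sqrt(53)) = 8.
Baby table (12^j mod 107 for j=0..7):
  0:1  1:12  2:37  3:16  4:85  5:57  6:42  7:76
Giant step factor: 12^(-8) ≡ 86 (mod 107).
Scan 13·86^i mod 107 for i = 0, 1, …:
  i=0: 13   i=1: 48   i=2: 62   i=3: 89
  i=4: 57
Match at i=4, j=5: n = 4·8 + 5 = 37.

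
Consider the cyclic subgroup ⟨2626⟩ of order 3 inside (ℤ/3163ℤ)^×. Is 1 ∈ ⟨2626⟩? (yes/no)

yes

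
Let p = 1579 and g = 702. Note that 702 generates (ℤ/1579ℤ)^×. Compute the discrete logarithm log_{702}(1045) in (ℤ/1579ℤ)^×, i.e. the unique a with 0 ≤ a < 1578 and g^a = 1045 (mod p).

Baby-step giant-step with m = ceil(sqrt(1578)) = 40.
Baby table (702^j mod 1579 for j=0..39):
  0:1  1:702  2:156  3:561  4:651  5:671  6:500  7:462
  8:629  9:1017  10:226  11:752  12:518  13:466  14:279  15:62
  16:891  17:198  18:44  19:887  20:548  21:999  22:222  23:1102
  24:1473  25:1380  26:833  27:536  28:470  29:1508  30:686  31:1556
  32:1223  33:1149  34:1308  35:817  36:357  37:1132  38:427  39:1323
Giant step factor: 702^(-40) ≡ 478 (mod 1579).
Scan 1045·478^i mod 1579 for i = 0, 1, …:
  i=0: 1045   i=1: 546   i=2: 453   i=3: 211
  i=4: 1381   i=5: 96   i=6: 97   i=7: 575
  i=8: 104   i=9: 763     …   i=23: 153
  i=24: 500
Match at i=24, j=6: a = 24·40 + 6 = 966.

966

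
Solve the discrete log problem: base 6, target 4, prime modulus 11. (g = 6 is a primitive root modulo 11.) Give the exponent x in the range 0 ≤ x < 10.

Successive powers of 6 modulo 11:
  6^0=1  6^1=6  6^2=3  6^3=7  6^4=9  6^5=10
  6^6=5  6^7=8  6^8=4
So 6^8 ≡ 4 (mod 11), giving x = 8.

8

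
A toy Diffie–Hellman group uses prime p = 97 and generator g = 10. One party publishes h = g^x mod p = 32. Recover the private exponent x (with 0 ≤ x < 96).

46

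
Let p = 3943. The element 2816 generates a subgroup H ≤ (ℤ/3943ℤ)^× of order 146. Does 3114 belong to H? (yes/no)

no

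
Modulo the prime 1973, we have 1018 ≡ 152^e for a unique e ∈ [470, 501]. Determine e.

Compute 152^470 mod 1973 = 1254, then multiply by 152 repeatedly:
  152^470=1254  152^471=1200  152^472=884  152^473=204  152^474=1413
  152^475=1692  152^476=694  152^477=919  152^478=1578  152^479=1123
  152^480=1018
Found 1018 at exponent 480.

480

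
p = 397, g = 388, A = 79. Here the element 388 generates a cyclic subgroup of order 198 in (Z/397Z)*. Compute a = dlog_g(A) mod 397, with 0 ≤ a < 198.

Baby-step giant-step with m = ceil(sqrt(198)) = 15.
Baby table (388^j mod 397 for j=0..14):
  0:1  1:388  2:81  3:65  4:209  5:104  6:255  7:87
  8:11  9:298  10:97  11:318  12:314  13:350  14:26
Giant step factor: 388^(-15) ≡ 246 (mod 397).
Scan 79·246^i mod 397 for i = 0, 1, …:
  i=0: 79   i=1: 378   i=2: 90   i=3: 305
  i=4: 394   i=5: 56   i=6: 278   i=7: 104
Match at i=7, j=5: a = 7·15 + 5 = 110.

110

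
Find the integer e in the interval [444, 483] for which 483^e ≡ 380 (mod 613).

463

Compute 483^444 mod 613 = 556, then multiply by 483 repeatedly:
  483^444=556  483^445=54  483^446=336  483^447=456  483^448=181
  483^449=377  483^450=30  483^451=391  483^452=49  483^453=373
  483^454=550  483^455=221  483^456=81  483^457=504  483^458=71
  483^459=578  483^460=259  483^461=45  483^462=280  483^463=380
Found 380 at exponent 463.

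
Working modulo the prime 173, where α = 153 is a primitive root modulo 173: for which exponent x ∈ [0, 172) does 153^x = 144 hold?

14

Baby-step giant-step with m = ceil(sqrt(172)) = 14.
Baby table (153^j mod 173 for j=0..13):
  0:1  1:153  2:54  3:131  4:148  5:154  6:34  7:12
  8:106  9:129  10:15  11:46  12:118  13:62
Giant step factor: 153^(-14) ≡ 167 (mod 173).
Scan 144·167^i mod 173 for i = 0, 1, …:
  i=0: 144   i=1: 1
Match at i=1, j=0: x = 1·14 + 0 = 14.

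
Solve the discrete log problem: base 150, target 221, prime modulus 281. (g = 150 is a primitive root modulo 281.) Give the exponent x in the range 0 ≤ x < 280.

175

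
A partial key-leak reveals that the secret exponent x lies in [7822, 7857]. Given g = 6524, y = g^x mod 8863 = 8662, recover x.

Compute 6524^7822 mod 8863 = 3317, then multiply by 6524 repeatedly:
  6524^7822=3317  6524^7823=5525  6524^7824=8142  6524^7825=2449  6524^7826=6150
  6524^7827=8662
Found 8662 at exponent 7827.

7827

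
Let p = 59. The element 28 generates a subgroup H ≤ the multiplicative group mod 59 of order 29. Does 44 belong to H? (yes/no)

44 ∈ ⟨28⟩ iff 44^29 ≡ 1 (mod 59), since |⟨28⟩| = 29.
44^29 mod 59 = 58.
Since 58 ≠ 1, 44 does not lie in the subgroup.

no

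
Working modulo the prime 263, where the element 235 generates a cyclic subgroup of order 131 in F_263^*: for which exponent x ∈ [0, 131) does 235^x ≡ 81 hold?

7

Successive powers of 235 modulo 263:
  235^0=1  235^1=235  235^2=258  235^3=140  235^4=25  235^5=89
  235^6=138  235^7=81
So 235^7 ≡ 81 (mod 263), giving x = 7.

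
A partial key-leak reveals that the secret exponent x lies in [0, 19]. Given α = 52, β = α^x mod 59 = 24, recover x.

11

Compute 52^0 mod 59 = 1, then multiply by 52 repeatedly:
  52^0=1  52^1=52  52^2=49  52^3=11  52^4=41
  52^5=8  52^6=3  52^7=38  52^8=29  52^9=33
  52^10=5  52^11=24
Found 24 at exponent 11.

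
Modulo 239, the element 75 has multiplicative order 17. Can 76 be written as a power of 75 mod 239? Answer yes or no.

no

⟨75⟩ has order 17; its elements mod 239 are {1, 6, 22, 36, 40, 51, 67, 71, 75, 101, 128, 132, 163, 166, 187, 211, 216}.
76 is not in this set.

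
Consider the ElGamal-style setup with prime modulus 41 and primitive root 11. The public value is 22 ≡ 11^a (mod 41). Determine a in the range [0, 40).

23

Successive powers of 11 modulo 41:
  11^0=1  11^1=11  11^2=39  11^3=19  11^4=4  11^5=3
  11^6=33  11^7=35  11^8=16  11^9=12  11^10=9  11^11=17
  11^12=23  11^13=7  11^14=36  11^15=27  11^16=10  11^17=28
  11^18=21  11^19=26  11^20=40  11^21=30  11^22=2  11^23=22
So 11^23 ≡ 22 (mod 41), giving a = 23.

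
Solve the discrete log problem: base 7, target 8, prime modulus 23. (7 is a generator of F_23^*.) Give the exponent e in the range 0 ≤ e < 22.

20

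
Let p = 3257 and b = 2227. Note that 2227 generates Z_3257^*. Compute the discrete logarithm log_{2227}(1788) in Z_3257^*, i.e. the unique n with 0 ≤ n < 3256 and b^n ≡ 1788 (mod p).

1636

Baby-step giant-step with m = ceil(sqrt(3256)) = 58.
Baby table (2227^j mod 3257 for j=0..57):
  0:1  1:2227  2:2375  3:3014  4:2758  5:2621  6:423  7:748
  8:1469  9:1435  10:628  11:1303  12:3051  13:475  14:2557  15:1203
  16:1827  17:736  18:801  19:2248  20:287  21:777  22:912  23:1913
  24:95  25:3117  26:892  27:2971  28:1450  29:1463  30:1101  31:2663
  32:2761  33:2788  34:1034  35:19  36:3229  37:2784  38:1897  39:290
  40:944  41:1523  42:1184  43:1855  44:1209  45:2161  46:1958  47:2600
  48:2511  49:2985  50:58  51:2143  52:956  53:2191  54:371  55:2196
  56:1735  57:1043
Giant step factor: 2227^(-58) ≡ 1046 (mod 3257).
Scan 1788·1046^i mod 3257 for i = 0, 1, …:
  i=0: 1788   i=1: 730   i=2: 1442   i=3: 341
  i=4: 1673   i=5: 949   i=6: 2526   i=7: 769
  i=8: 3152   i=9: 908     …   i=27: 361
  i=28: 3051
Match at i=28, j=12: n = 28·58 + 12 = 1636.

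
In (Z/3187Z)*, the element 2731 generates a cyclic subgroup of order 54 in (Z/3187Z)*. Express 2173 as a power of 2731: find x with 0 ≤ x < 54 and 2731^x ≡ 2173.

Baby-step giant-step with m = ceil(sqrt(54)) = 8.
Baby table (2731^j mod 3187 for j=0..7):
  0:1  1:2731  2:781  3:808  4:1244  5:22  6:2716  7:1247
Giant step factor: 2731^(-8) ≡ 2247 (mod 3187).
Scan 2173·2247^i mod 3187 for i = 0, 1, …:
  i=0: 2173   i=1: 247   i=2: 471   i=3: 253
  i=4: 1205   i=5: 1872   i=6: 2731
Match at i=6, j=1: x = 6·8 + 1 = 49.

49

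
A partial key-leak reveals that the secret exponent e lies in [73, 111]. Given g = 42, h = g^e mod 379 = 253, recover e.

95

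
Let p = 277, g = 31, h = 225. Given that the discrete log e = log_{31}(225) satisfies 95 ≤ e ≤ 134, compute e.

102

Compute 31^95 mod 277 = 221, then multiply by 31 repeatedly:
  31^95=221  31^96=203  31^97=199  31^98=75  31^99=109
  31^100=55  31^101=43  31^102=225
Found 225 at exponent 102.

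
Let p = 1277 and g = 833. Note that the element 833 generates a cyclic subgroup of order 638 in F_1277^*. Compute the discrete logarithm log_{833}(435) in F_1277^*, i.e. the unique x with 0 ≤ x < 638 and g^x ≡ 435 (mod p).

Baby-step giant-step with m = ceil(sqrt(638)) = 26.
Baby table (833^j mod 1277 for j=0..25):
  0:1  1:833  2:478  3:1027  4:1178  5:538  6:1204  7:487
  8:862  9:372  10:842  11:313  12:221  13:205  14:924  15:938
  16:1107  17:137  18:468  19:359  20:229  21:484  22:917  23:215
  24:315  25:610
Giant step factor: 833^(-26) ≡ 11 (mod 1277).
Scan 435·11^i mod 1277 for i = 0, 1, …:
  i=0: 435   i=1: 954   i=2: 278   i=3: 504
  i=4: 436   i=5: 965   i=6: 399   i=7: 558
  i=8: 1030   i=9: 1114   i=10: 761   i=11: 709
  i=12: 137
Match at i=12, j=17: x = 12·26 + 17 = 329.

329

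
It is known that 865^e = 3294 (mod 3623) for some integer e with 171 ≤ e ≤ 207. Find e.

191

Compute 865^171 mod 3623 = 2848, then multiply by 865 repeatedly:
  865^171=2848  865^172=3503  865^173=1267  865^174=1809  865^175=3272
  865^176=717  865^177=672  865^178=1600  865^179=14  865^180=1241
  865^181=1057  865^182=1309  865^183=1909  865^184=2820  865^185=1021
  865^186=2776  865^187=2814  865^188=3077  865^189=2323  865^190=2253
  865^191=3294
Found 3294 at exponent 191.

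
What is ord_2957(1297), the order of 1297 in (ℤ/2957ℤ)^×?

The order of 1297 must divide p − 1 = 2956 = 2^2 · 739.
Divisors: 1, 2, 4, 739, 1478, 2956.
Check each in increasing order: 1297^1 ≡ 1297;  1297^2 ≡ 2633;  1297^4 ≡ 1481;  1297^739 ≡ 2956;  1297^1478 ≡ 1.
Smallest exponent giving 1 is 1478.

1478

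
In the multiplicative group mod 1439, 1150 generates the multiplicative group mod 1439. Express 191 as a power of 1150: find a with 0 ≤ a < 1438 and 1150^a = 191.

527

Baby-step giant-step with m = ceil(sqrt(1438)) = 38.
Baby table (1150^j mod 1439 for j=0..37):
  0:1  1:1150  2:59  3:217  4:603  5:1291  6:1041  7:1341
  8:981  9:1413  10:319  11:1344  12:114  13:151  14:970  15:275
  16:1109  17:396  18:676  19:340  20:1031  21:1353  22:391  23:682
  24:45  25:1385  26:1216  27:1131  28:1233  29:535  30:797  31:1346
  32:975  33:269  34:1404  35:42  36:813  37:1039
Giant step factor: 1150^(-38) ≡ 3 (mod 1439).
Scan 191·3^i mod 1439 for i = 0, 1, …:
  i=0: 191   i=1: 573   i=2: 280   i=3: 840
  i=4: 1081   i=5: 365   i=6: 1095   i=7: 407
  i=8: 1221   i=9: 785   i=10: 916   i=11: 1309
  i=12: 1049   i=13: 269
Match at i=13, j=33: a = 13·38 + 33 = 527.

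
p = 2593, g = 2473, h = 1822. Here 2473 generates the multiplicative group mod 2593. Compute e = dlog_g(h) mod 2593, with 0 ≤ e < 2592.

1950

Baby-step giant-step with m = ceil(sqrt(2592)) = 51.
Baby table (2473^j mod 2593 for j=0..50):
  0:1  1:2473  2:1435  3:1531  4:383  5:714  6:2482  7:355
  8:1481  9:1197  10:1568  11:1129  12:1949  13:2083  14:1561  15:1969
  16:2276  17:1738  18:1473  19:2157  20:460  21:1846  22:1478  23:1557
  24:2449  25:1722  26:800  27:2534  28:1894  29:904  30:426  31:740
  32:1955  33:1363  34:2392  35:783  36:1981  37:836  38:807  39:1694
  40:1567  41:1249  42:514  43:552  44:1178  45:1255  46:2387  47:1383
  48:2585  49:960  50:1485
Giant step factor: 2473^(-51) ≡ 2329 (mod 2593).
Scan 1822·2329^i mod 2593 for i = 0, 1, …:
  i=0: 1822   i=1: 1290   i=2: 1716   i=3: 751
  i=4: 1397   i=5: 1991   i=6: 755   i=7: 341
  i=8: 731   i=9: 1491     …   i=37: 2399
  i=38: 1949
Match at i=38, j=12: e = 38·51 + 12 = 1950.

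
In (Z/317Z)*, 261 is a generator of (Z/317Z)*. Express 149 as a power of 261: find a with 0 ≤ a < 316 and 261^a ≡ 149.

116

Baby-step giant-step with m = ceil(sqrt(316)) = 18.
Baby table (261^j mod 317 for j=0..17):
  0:1  1:261  2:283  3:2  4:205  5:249  6:4  7:93
  8:181  9:8  10:186  11:45  12:16  13:55  14:90  15:32
  16:110  17:180
Giant step factor: 261^(-18) ≡ 213 (mod 317).
Scan 149·213^i mod 317 for i = 0, 1, …:
  i=0: 149   i=1: 37   i=2: 273   i=3: 138
  i=4: 230   i=5: 172   i=6: 181
Match at i=6, j=8: a = 6·18 + 8 = 116.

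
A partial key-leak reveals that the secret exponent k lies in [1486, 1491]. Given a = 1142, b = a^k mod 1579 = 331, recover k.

1486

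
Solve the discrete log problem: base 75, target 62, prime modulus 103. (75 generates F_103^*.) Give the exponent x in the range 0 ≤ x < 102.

Baby-step giant-step with m = ceil(sqrt(102)) = 11.
Baby table (75^j mod 103 for j=0..10):
  0:1  1:75  2:63  3:90  4:55  5:5  6:66  7:6
  8:38  9:69  10:25
Giant step factor: 75^(-11) ≡ 54 (mod 103).
Scan 62·54^i mod 103 for i = 0, 1, …:
  i=0: 62   i=1: 52   i=2: 27   i=3: 16
  i=4: 40   i=5: 100   i=6: 44   i=7: 7
  i=8: 69
Match at i=8, j=9: x = 8·11 + 9 = 97.

97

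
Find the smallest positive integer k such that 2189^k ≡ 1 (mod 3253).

1626

The order of 2189 must divide p − 1 = 3252 = 2^2 · 3 · 271.
Divisors: 1, 2, 3, 4, 6, 12, 271, 542, 813, 1084, 1626, 3252.
Check each in increasing order: 2189^1 ≡ 2189;  2189^2 ≡ 52;  2189^3 ≡ 3226;  2189^4 ≡ 2704;  2189^6 ≡ 729;  2189^12 ≡ 1202;  2189^271 ≡ 1814;  2189^542 ≡ 1813;  2189^813 ≡ 3252;  2189^1084 ≡ 1439;  2189^1626 ≡ 1.
Smallest exponent giving 1 is 1626.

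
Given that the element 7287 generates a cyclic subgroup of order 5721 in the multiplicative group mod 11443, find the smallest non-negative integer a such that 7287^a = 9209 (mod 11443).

795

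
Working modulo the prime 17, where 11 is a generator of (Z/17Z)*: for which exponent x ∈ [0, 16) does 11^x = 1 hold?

Successive powers of 11 modulo 17:
  11^0=1
So 11^0 ≡ 1 (mod 17), giving x = 0.

0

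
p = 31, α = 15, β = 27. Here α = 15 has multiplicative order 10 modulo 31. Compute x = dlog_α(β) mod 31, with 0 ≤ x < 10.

Successive powers of 15 modulo 31:
  15^0=1  15^1=15  15^2=8  15^3=27
So 15^3 ≡ 27 (mod 31), giving x = 3.

3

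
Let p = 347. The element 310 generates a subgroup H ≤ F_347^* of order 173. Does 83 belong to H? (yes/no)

yes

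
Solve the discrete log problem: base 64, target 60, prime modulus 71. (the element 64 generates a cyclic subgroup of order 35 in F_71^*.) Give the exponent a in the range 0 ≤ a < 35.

31

Successive powers of 64 modulo 71:
  64^0=1  64^1=64  64^2=49  64^3=12  64^4=58  64^5=20
  64^6=2  64^7=57  64^8=27  64^9=24  64^10=45  64^11=40
  64^12=4  64^13=43  64^14=54  64^15=48  64^16=19  64^17=9
  64^18=8  64^19=15  64^20=37  64^21=25  64^22=38  64^23=18
  64^24=16  64^25=30  64^26=3  64^27=50  64^28=5  64^29=36
  64^30=32  64^31=60
So 64^31 ≡ 60 (mod 71), giving a = 31.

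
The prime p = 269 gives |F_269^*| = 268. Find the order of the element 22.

The order of 22 must divide p − 1 = 268 = 2^2 · 67.
Divisors: 1, 2, 4, 67, 134, 268.
Check each in increasing order: 22^1 ≡ 22;  22^2 ≡ 215;  22^4 ≡ 226;  22^67 ≡ 82;  22^134 ≡ 268;  22^268 ≡ 1.
Smallest exponent giving 1 is 268.

268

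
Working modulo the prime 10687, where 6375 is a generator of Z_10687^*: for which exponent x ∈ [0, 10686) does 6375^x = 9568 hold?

Baby-step giant-step with m = ceil(sqrt(10686)) = 104.
Baby table (6375^j mod 10687 for j=0..103):
  0:1  1:6375  2:8651  3:5205  4:9427  5:4124  6:480  7:3518
  8:5924  9:8329  10:4359  11:2425  12:5973  13:94  14:778  15:982
  16:8355  17:9804  18:2924  19:2372  20:10082  21:1132  22:2775  23:3640
  24:3523  25:5738  26:8836  27:9010  28:6812  29:5219  30:2494  31:7681
  32:9228  33:7252  34:10225  35:4362  36:176  37:10552  38:5022  39:7685
  40:2667  41:9795  42:9671  43:10009  44:5985  45:1785  46:8407  47:10007
  48:3922  49:5857  50:8684  51:1840  52:6361  53:4897  54:1648  55:679
  56:390  57:6866  58:7485  59:10107  60:202  61:5310  62:5521  63:4084
  64:1968  65:10149  66:777  67:5294  68:10391  69:4599  70:4184  71:8935
  72:9602  73:8301  74:7538  75:5998  76:9851  77:3313  78:2863  79:8916
  80:6034  81:4237  82:4826  83:8564  84:6304  85:4880  86:143  87:3230
  88:8088  89:6912  90:1499  91:1947  92:4518  93:785  94:2859  95:4790
  96:3491  97:4791  98:9866  99:2755  100:4384  101:1495  102:8508  103:1975
Giant step factor: 6375^(-104) ≡ 6840 (mod 10687).
Scan 9568·6840^i mod 10687 for i = 0, 1, …:
  i=0: 9568   i=1: 8619   i=2: 4468   i=3: 6987
  i=4: 9503   i=5: 2186   i=6: 1127   i=7: 3353
  i=8: 218   i=9: 5627     …   i=43: 420
  i=44: 8684
Match at i=44, j=50: x = 44·104 + 50 = 4626.

4626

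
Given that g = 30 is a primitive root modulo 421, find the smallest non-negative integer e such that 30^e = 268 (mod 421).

Baby-step giant-step with m = ceil(sqrt(420)) = 21.
Baby table (30^j mod 421 for j=0..20):
  0:1  1:30  2:58  3:56  4:417  5:301  6:189  7:197
  8:16  9:59  10:86  11:54  12:357  13:185  14:77  15:205
  16:256  17:102  18:113  19:22  20:239
Giant step factor: 30^(-21) ≡ 162 (mod 421).
Scan 268·162^i mod 421 for i = 0, 1, …:
  i=0: 268   i=1: 53   i=2: 166   i=3: 369
  i=4: 417
Match at i=4, j=4: e = 4·21 + 4 = 88.

88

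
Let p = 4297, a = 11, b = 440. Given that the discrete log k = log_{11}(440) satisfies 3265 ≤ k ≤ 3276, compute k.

3272

Compute 11^3265 mod 4297 = 998, then multiply by 11 repeatedly:
  11^3265=998  11^3266=2384  11^3267=442  11^3268=565  11^3269=1918
  11^3270=3910  11^3271=40  11^3272=440
Found 440 at exponent 3272.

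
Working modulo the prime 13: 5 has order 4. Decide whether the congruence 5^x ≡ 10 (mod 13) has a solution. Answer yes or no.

10 ∈ ⟨5⟩ iff 10^4 ≡ 1 (mod 13), since |⟨5⟩| = 4.
10^4 mod 13 = 3.
Since 3 ≠ 1, 10 does not lie in the subgroup.

no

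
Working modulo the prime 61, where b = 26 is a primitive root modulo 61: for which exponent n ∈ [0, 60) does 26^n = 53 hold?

33

Baby-step giant-step with m = ceil(sqrt(60)) = 8.
Baby table (26^j mod 61 for j=0..7):
  0:1  1:26  2:5  3:8  4:25  5:40  6:3  7:17
Giant step factor: 26^(-8) ≡ 57 (mod 61).
Scan 53·57^i mod 61 for i = 0, 1, …:
  i=0: 53   i=1: 32   i=2: 55   i=3: 24
  i=4: 26
Match at i=4, j=1: n = 4·8 + 1 = 33.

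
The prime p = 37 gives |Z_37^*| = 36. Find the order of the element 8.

The order of 8 must divide p − 1 = 36 = 2^2 · 3^2.
Divisors: 1, 2, 3, 4, 6, 9, 12, 18, 36.
Check each in increasing order: 8^1 ≡ 8;  8^2 ≡ 27;  8^3 ≡ 31;  8^4 ≡ 26;  8^6 ≡ 36;  8^9 ≡ 6;  8^12 ≡ 1.
Smallest exponent giving 1 is 12.

12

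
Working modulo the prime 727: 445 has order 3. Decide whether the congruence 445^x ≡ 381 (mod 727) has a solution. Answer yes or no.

no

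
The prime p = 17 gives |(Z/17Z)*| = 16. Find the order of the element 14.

The order of 14 must divide p − 1 = 16 = 2^4.
Divisors: 1, 2, 4, 8, 16.
Check each in increasing order: 14^1 ≡ 14;  14^2 ≡ 9;  14^4 ≡ 13;  14^8 ≡ 16;  14^16 ≡ 1.
Smallest exponent giving 1 is 16.

16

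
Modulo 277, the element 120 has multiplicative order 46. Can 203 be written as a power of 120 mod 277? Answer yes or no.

203 ∈ ⟨120⟩ iff 203^46 ≡ 1 (mod 277), since |⟨120⟩| = 46.
203^46 mod 277 = 1.
Since 1 = 1, 203 lies in the subgroup.

yes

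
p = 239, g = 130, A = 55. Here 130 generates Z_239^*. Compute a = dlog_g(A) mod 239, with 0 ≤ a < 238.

148

Baby-step giant-step with m = ceil(sqrt(238)) = 16.
Baby table (130^j mod 239 for j=0..15):
  0:1  1:130  2:170  3:112  4:220  5:159  6:116  7:23
  8:122  9:86  10:186  11:41  12:72  13:39  14:51  15:177
Giant step factor: 130^(-16) ≡ 134 (mod 239).
Scan 55·134^i mod 239 for i = 0, 1, …:
  i=0: 55   i=1: 200   i=2: 32   i=3: 225
  i=4: 36   i=5: 44   i=6: 160   i=7: 169
  i=8: 180   i=9: 220
Match at i=9, j=4: a = 9·16 + 4 = 148.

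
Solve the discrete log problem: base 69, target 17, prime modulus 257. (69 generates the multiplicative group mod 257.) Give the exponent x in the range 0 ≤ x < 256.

Baby-step giant-step with m = ceil(sqrt(256)) = 16.
Baby table (69^j mod 257 for j=0..15):
  0:1  1:69  2:135  3:63  4:235  5:24  6:114  7:156
  8:227  9:243  10:62  11:166  12:146  13:51  14:178  15:203
Giant step factor: 69^(-16) ≡ 2 (mod 257).
Scan 17·2^i mod 257 for i = 0, 1, …:
  i=0: 17   i=1: 34   i=2: 68   i=3: 136
  i=4: 15   i=5: 30   i=6: 60   i=7: 120
  i=8: 240   i=9: 223   i=10: 189   i=11: 121
  i=12: 242   i=13: 227
Match at i=13, j=8: x = 13·16 + 8 = 216.

216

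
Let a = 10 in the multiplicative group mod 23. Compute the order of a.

The order of 10 must divide p − 1 = 22 = 2 · 11.
Divisors: 1, 2, 11, 22.
Check each in increasing order: 10^1 ≡ 10;  10^2 ≡ 8;  10^11 ≡ 22;  10^22 ≡ 1.
Smallest exponent giving 1 is 22.

22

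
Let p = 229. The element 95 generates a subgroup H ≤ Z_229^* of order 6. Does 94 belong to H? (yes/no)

⟨95⟩ has order 6; its elements mod 229 are {1, 94, 95, 134, 135, 228}.
94 is in this set.

yes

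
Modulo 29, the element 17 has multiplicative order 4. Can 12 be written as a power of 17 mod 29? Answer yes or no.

yes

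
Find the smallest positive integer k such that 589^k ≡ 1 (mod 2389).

The order of 589 must divide p − 1 = 2388 = 2^2 · 3 · 199.
Divisors: 1, 2, 3, 4, 6, 12, 199, 398, 597, 796, 1194, 2388.
Check each in increasing order: 589^1 ≡ 589;  589^2 ≡ 516;  589^3 ≡ 521;  589^4 ≡ 1077;  589^6 ≡ 1484;  589^12 ≡ 1987;  589^199 ≡ 285;  589^398 ≡ 2388;  589^597 ≡ 2104;  589^796 ≡ 1.
Smallest exponent giving 1 is 796.

796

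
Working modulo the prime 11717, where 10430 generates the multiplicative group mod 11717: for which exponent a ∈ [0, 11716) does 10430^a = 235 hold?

475

Baby-step giant-step with m = ceil(sqrt(11716)) = 109.
Baby table (10430^j mod 11717 for j=0..108):
  0:1  1:10430  2:4272  3:8926  4:6615  5:4754  6:9593  7:3527
  8:6947  9:10999  10:10140  11:2558  12:331  13:7532  14:7992  15:1822
  16:10203  17:3496  18:11693  19:7454  20:2925  21:8399  22:5278  23:3074
  24:4108  25:9088  26:9027  27:5515  28:2697  29:8910  30:3773  31:6704
  32:7381  33:3140  34:1185  35:9832  36:576  37:8576  38:102  39:9330
  40:2215  41:8243  42:6861  43:4511  44:5975  45:8244  46:5574  47:8783
  48:3184  49:3142  50:10328  51:6659  52:6711  53:10089  54:9610  55:5082
  56:9269  57:10420  58:5425  59:1357  60:11091  61:8906  62:8921  63:1333
  64:6828  65:114  66:5603  67:6611  68:9902  69:4222  70:2974  71:3921
  72:3700  73:6919  74:167  75:7694  76:10404  77:2583  78:3307  79:8879
  80:8519  81:3159  82:166  83:8981  84:6132  85:5374  86:8409  87:4125
  88:10643  89:11349  90:4936  91:9699  92:7709  93:2816  94:8078  95:8310
  96:2651  97:9527  98:6450  99:6203  100:7733  101:7079  102:5153  103:11628
  104:9090  105:6453  106:2342  107:8832  108:10423
Giant step factor: 10430^(-109) ≡ 8563 (mod 11717).
Scan 235·8563^i mod 11717 for i = 0, 1, …:
  i=0: 235   i=1: 8698   i=2: 7722   i=3: 4455
  i=4: 9330
Match at i=4, j=39: a = 4·109 + 39 = 475.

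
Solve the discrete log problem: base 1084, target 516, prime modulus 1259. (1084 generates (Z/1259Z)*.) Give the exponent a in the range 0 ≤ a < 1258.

Baby-step giant-step with m = ceil(sqrt(1258)) = 36.
Baby table (1084^j mod 1259 for j=0..35):
  0:1  1:1084  2:409  3:188  4:1093  5:93  6:92  7:267
  8:1117  9:929  10:1095  11:1002  12:910  13:643  14:785  15:1115
  16:20  17:277  18:626  19:1242  20:457  21:601  22:581  23:304
  24:937  25:954  26:497  27:1155  28:574  29:270  30:592  31:897
  32:400  33:504  34:1189  35:919
Giant step factor: 1084^(-36) ≡ 1182 (mod 1259).
Scan 516·1182^i mod 1259 for i = 0, 1, …:
  i=0: 516   i=1: 556   i=2: 1253   i=3: 462
  i=4: 937
Match at i=4, j=24: a = 4·36 + 24 = 168.

168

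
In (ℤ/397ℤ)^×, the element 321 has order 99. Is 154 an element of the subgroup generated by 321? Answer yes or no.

yes

154 ∈ ⟨321⟩ iff 154^99 ≡ 1 (mod 397), since |⟨321⟩| = 99.
154^99 mod 397 = 1.
Since 1 = 1, 154 lies in the subgroup.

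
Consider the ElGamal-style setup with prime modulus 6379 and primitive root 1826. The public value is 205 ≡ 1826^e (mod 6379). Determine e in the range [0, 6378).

4811

Baby-step giant-step with m = ceil(sqrt(6378)) = 80.
Baby table (1826^j mod 6379 for j=0..79):
  0:1  1:1826  2:4438  3:2458  4:3871  5:514  6:851  7:3829
  8:370  9:5825  10:2657  11:3642  12:3374  13:5189  14:2299  15:592
  16:2941  17:5527  18:724  19:1571  20:4475  21:6230  22:2223  23:2154
  24:3740  25:3710  26:6341  27:781  28:3589  29:2281  30:5998  31:5984
  32:5936  33:1215  34:5077  35:1915  36:1098  37:1942  38:5747  39:567
  40:1944  41:3020  42:3064  43:481  44:4383  45:4092  46:2183  47:5662
  48:4832  49:1075  50:4597  51:5737  52:1444  53:2217  54:3956  55:2628
  56:1720  57:2252  58:4076  59:4862  60:4823  61:3778  62:2929  63:2752
  64:4879  65:3970  66:2676  67:62  68:4769  69:859  70:5679  71:3979
  72:6352  73:1730  74:1375  75:3803  76:3926  77:5259  78:2539  79:5060
Giant step factor: 1826^(-80) ≡ 1468 (mod 6379).
Scan 205·1468^i mod 6379 for i = 0, 1, …:
  i=0: 205   i=1: 1127   i=2: 2275   i=3: 3483
  i=4: 3465   i=5: 2557   i=6: 2824   i=7: 5661
  i=8: 4890   i=9: 2145     …   i=59: 2236
  i=60: 3642
Match at i=60, j=11: e = 60·80 + 11 = 4811.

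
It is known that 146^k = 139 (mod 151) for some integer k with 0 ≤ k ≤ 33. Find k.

8

Compute 146^0 mod 151 = 1, then multiply by 146 repeatedly:
  146^0=1  146^1=146  146^2=25  146^3=26  146^4=21
  146^5=46  146^6=72  146^7=93  146^8=139
Found 139 at exponent 8.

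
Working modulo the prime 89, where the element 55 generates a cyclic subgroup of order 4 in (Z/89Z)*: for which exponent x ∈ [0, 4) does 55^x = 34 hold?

Successive powers of 55 modulo 89:
  55^0=1  55^1=55  55^2=88  55^3=34
So 55^3 ≡ 34 (mod 89), giving x = 3.

3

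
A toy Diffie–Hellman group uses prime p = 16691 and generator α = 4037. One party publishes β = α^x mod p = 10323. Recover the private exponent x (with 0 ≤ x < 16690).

8808

Baby-step giant-step with m = ceil(sqrt(16690)) = 130.
Baby table (4037^j mod 16691 for j=0..129):
  0:1  1:4037  2:6953  3:11690  4:7073  5:12091  6:6883  7:12847
  8:4402  9:11650  10:12503  11:1027  12:6631  13:13674  14:4801  15:3386
  16:16044  17:8548  18:7979  19:14284  20:13794  21:5202  22:3196  23:109
  24:6067  25:6782  26:5694  27:3171  28:16021  29:15843  30:14970  31:12470
  32:1334  33:10856  34:11797  35:5066  36:4967  37:5888  38:1872  39:12932
  40:13727  41:1779  42:4693  43:1356  44:16215  45:14544  46:11881  47:10354
  48:4834  49:3079  50:11819  51:10425  52:7714  53:12703  54:7259  55:11878
  56:14934  57:666  58:1391  59:7291  60:7534  61:3756  62:7544  63:10744
  64:10310  65:10807  66:14276  67:14880  68:16342  69:9822  70:10289  71:9485
  72:1791  73:3064  74:1337  75:6276  76:15965  77:6754  78:9495  79:8779
  80:5830  81:1400  82:10242  83:3347  84:8820  85:4437  86:2726  87:5493
  88:9593  89:3821  90:2893  91:12032  92:2374  93:3204  94:15714  95:11618
  96:156  97:12205  98:16444  99:4321  100:1782  101:113  102:5524  103:1212
  104:2381  105:14772  106:14312  107:9993  108:16285  109:13387  110:14552  111:10795
  112:15905  113:14899  114:9590  115:8401  116:15416  117:10344  118:14537  119:313
  120:11756  121:6459  122:3641  123:10637  124:12317  125:1240  126:15271  127:9164
  128:7812  129:7745
Giant step factor: 4037^(-130) ≡ 12022 (mod 16691).
Scan 10323·12022^i mod 16691 for i = 0, 1, …:
  i=0: 10323   i=1: 5521   i=2: 10046   i=3: 13627
  i=4: 1629   i=5: 5295   i=6: 13707   i=7: 12002
  i=8: 11040   i=9: 12739     …   i=66: 690
  i=67: 16444
Match at i=67, j=98: x = 67·130 + 98 = 8808.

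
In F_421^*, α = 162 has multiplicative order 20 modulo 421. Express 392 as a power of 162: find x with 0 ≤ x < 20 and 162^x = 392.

15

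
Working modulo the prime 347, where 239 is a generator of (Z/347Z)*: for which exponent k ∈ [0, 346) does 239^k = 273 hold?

Baby-step giant-step with m = ceil(sqrt(346)) = 19.
Baby table (239^j mod 347 for j=0..18):
  0:1  1:239  2:213  3:245  4:259  5:135  6:341  7:301
  8:110  9:265  10:181  11:231  12:36  13:276  14:34  15:145
  16:302  17:2  18:131
Giant step factor: 239^(-19) ≡ 123 (mod 347).
Scan 273·123^i mod 347 for i = 0, 1, …:
  i=0: 273   i=1: 267   i=2: 223   i=3: 16
  i=4: 233   i=5: 205   i=6: 231
Match at i=6, j=11: k = 6·19 + 11 = 125.

125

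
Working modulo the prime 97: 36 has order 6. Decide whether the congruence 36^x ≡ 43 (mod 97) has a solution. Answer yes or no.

⟨36⟩ has order 6; its elements mod 97 are {1, 35, 36, 61, 62, 96}.
43 is not in this set.

no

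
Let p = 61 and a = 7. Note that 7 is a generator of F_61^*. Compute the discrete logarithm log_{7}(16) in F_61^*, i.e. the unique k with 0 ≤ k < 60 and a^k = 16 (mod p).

16

Successive powers of 7 modulo 61:
  7^0=1  7^1=7  7^2=49  7^3=38  7^4=22  7^5=32
  7^6=41  7^7=43  7^8=57  7^9=33  7^10=48  7^11=31
  7^12=34  7^13=55  7^14=19  7^15=11  7^16=16
So 7^16 ≡ 16 (mod 61), giving k = 16.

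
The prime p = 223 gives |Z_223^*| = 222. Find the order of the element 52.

74

The order of 52 must divide p − 1 = 222 = 2 · 3 · 37.
Divisors: 1, 2, 3, 6, 37, 74, 111, 222.
Check each in increasing order: 52^1 ≡ 52;  52^2 ≡ 28;  52^3 ≡ 118;  52^6 ≡ 98;  52^37 ≡ 222;  52^74 ≡ 1.
Smallest exponent giving 1 is 74.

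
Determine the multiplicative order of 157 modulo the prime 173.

86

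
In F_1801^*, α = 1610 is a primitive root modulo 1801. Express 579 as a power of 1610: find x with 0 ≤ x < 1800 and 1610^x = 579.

1184

Baby-step giant-step with m = ceil(sqrt(1800)) = 43.
Baby table (1610^j mod 1801 for j=0..42):
  0:1  1:1610  2:461  3:198  4:3  5:1228  6:1383  7:594
  8:9  9:82  10:547  11:1782  12:27  13:246  14:1641  15:1744
  16:81  17:738  18:1321  19:1630  20:243  21:413  22:361  23:1288
  24:729  25:1239  26:1083  27:262  28:386  29:115  30:1448  31:786
  32:1158  33:345  34:742  35:557  36:1673  37:1035  38:425  39:1671
  40:1417  41:1304  42:1275
Giant step factor: 1610^(-43) ≡ 1390 (mod 1801).
Scan 579·1390^i mod 1801 for i = 0, 1, …:
  i=0: 579   i=1: 1564   i=2: 153   i=3: 152
  i=4: 563   i=5: 936   i=6: 718   i=7: 266
  i=8: 535   i=9: 1638     …   i=26: 159
  i=27: 1288
Match at i=27, j=23: x = 27·43 + 23 = 1184.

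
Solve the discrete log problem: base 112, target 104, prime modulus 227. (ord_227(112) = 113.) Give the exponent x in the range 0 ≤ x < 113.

19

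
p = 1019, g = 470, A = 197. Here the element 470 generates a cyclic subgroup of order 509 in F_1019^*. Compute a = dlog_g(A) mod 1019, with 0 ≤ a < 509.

Baby-step giant-step with m = ceil(sqrt(509)) = 23.
Baby table (470^j mod 1019 for j=0..22):
  0:1  1:470  2:796  3:147  4:817  5:846  6:210  7:876
  8:44  9:300  10:378  11:354  12:283  13:540  14:69  15:841
  16:917  17:972  18:328  19:291  20:224  21:323  22:998
Giant step factor: 470^(-23) ≡ 449 (mod 1019).
Scan 197·449^i mod 1019 for i = 0, 1, …:
  i=0: 197   i=1: 819   i=2: 891   i=3: 611
  i=4: 228   i=5: 472   i=6: 995   i=7: 433
  i=8: 807   i=9: 598     …   i=16: 104
  i=17: 841
Match at i=17, j=15: a = 17·23 + 15 = 406.

406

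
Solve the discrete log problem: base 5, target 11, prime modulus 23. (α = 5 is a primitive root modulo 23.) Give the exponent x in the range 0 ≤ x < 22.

Successive powers of 5 modulo 23:
  5^0=1  5^1=5  5^2=2  5^3=10  5^4=4  5^5=20
  5^6=8  5^7=17  5^8=16  5^9=11
So 5^9 ≡ 11 (mod 23), giving x = 9.

9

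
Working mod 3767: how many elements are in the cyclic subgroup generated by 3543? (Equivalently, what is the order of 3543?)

1883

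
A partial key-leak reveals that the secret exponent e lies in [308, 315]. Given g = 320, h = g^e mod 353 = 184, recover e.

314

Compute 320^308 mod 353 = 116, then multiply by 320 repeatedly:
  320^308=116  320^309=55  320^310=303  320^311=238  320^312=265
  320^313=80  320^314=184
Found 184 at exponent 314.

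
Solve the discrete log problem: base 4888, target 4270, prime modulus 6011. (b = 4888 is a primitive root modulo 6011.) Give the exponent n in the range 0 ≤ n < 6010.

5920

Baby-step giant-step with m = ceil(sqrt(6010)) = 78.
Baby table (4888^j mod 6011 for j=0..77):
  0:1  1:4888  2:4830  3:3843  4:209  5:5733  6:5633  7:3724
  8:1604  9:2008  10:5152  11:2897  12:4631  13:4913  14:799  15:4373
  16:108  17:4947  18:4694  19:285  20:4539  21:31  22:1253  23:5466
  24:4924  25:468  26:3404  27:304  28:1235  29:1636  30:2138  31:3426
  32:5653  33:5308  34:2028  35:725  36:3321  37:3348  38:3082  39:1250
  40:2824  41:2456  42:961  43:2777  44:1138  45:2369  46:2486  47:3337
  48:3413  49:2219  50:2628  51:157  52:4019  53:924  54:2251  55:2758
  56:4442  57:764  58:1601  59:5377  60:2684  61:3390  62:4004  63:5747
  64:1933  65:5223  66:1307  67:4934  68:1260  69:3616  70:2668  71:3325
  72:4867  73:4369  74:4600  75:3660  76:1344  77:5460
Giant step factor: 4888^(-78) ≡ 4191 (mod 6011).
Scan 4270·4191^i mod 6011 for i = 0, 1, …:
  i=0: 4270   i=1: 823   i=2: 4890   i=3: 2491
  i=4: 4685   i=5: 2909   i=6: 1311   i=7: 347
  i=8: 5626   i=9: 3424     …   i=74: 1280
  i=75: 2668
Match at i=75, j=70: n = 75·78 + 70 = 5920.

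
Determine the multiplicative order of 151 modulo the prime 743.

14

The order of 151 must divide p − 1 = 742 = 2 · 7 · 53.
Divisors: 1, 2, 7, 14, 53, 106, 371, 742.
Check each in increasing order: 151^1 ≡ 151;  151^2 ≡ 511;  151^7 ≡ 742;  151^14 ≡ 1.
Smallest exponent giving 1 is 14.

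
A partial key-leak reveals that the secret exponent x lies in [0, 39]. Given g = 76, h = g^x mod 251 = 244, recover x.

31

Compute 76^0 mod 251 = 1, then multiply by 76 repeatedly:
  76^0=1  76^1=76  76^2=3  76^3=228  76^4=9
  76^5=182  76^6=27  76^7=44  76^8=81  76^9=132
  76^10=243  76^11=145  76^12=227  76^13=184  76^14=179
  76^15=50  76^16=35  76^17=150  76^18=105  76^19=199
  76^20=64  76^21=95  76^22=192  76^23=34  76^24=74
  76^25=102  76^26=222  76^27=55  76^28=164  76^29=165
  76^30=241  76^31=244
Found 244 at exponent 31.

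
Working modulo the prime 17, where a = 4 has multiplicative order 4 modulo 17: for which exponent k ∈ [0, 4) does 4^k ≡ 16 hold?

Successive powers of 4 modulo 17:
  4^0=1  4^1=4  4^2=16
So 4^2 ≡ 16 (mod 17), giving k = 2.

2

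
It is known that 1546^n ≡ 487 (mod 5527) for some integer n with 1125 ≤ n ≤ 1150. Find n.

1147

Compute 1546^1125 mod 5527 = 4756, then multiply by 1546 repeatedly:
  1546^1125=4756  1546^1126=1866  1546^1127=5269  1546^1128=4603  1546^1129=2989
  1546^1130=422  1546^1131=226  1546^1132=1195  1546^1133=1452  1546^1134=830
  1546^1135=916  1546^1136=1224  1546^1137=2070  1546^1138=87  1546^1139=1854
  1546^1140=3298  1546^1141=2814  1546^1142=695  1546^1143=2232  1546^1144=1824
  1546^1145=1134  1546^1146=1105  1546^1147=487
Found 487 at exponent 1147.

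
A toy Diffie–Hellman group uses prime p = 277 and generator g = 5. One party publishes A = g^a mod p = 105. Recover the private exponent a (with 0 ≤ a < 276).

Baby-step giant-step with m = ceil(sqrt(276)) = 17.
Baby table (5^j mod 277 for j=0..16):
  0:1  1:5  2:25  3:125  4:71  5:78  6:113  7:11
  8:55  9:275  10:267  11:227  12:27  13:135  14:121  15:51
  16:255
Giant step factor: 5^(-17) ≡ 209 (mod 277).
Scan 105·209^i mod 277 for i = 0, 1, …:
  i=0: 105   i=1: 62   i=2: 216   i=3: 270
  i=4: 199   i=5: 41   i=6: 259   i=7: 116
  i=8: 145   i=9: 112   i=10: 140   i=11: 175
  i=12: 11
Match at i=12, j=7: a = 12·17 + 7 = 211.

211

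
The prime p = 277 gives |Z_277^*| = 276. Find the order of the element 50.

276

The order of 50 must divide p − 1 = 276 = 2^2 · 3 · 23.
Divisors: 1, 2, 3, 4, 6, 12, 23, 46, 69, 92, 138, 276.
Check each in increasing order: 50^1 ≡ 50;  50^2 ≡ 7;  50^3 ≡ 73;  50^4 ≡ 49;  50^6 ≡ 66;  50^12 ≡ 201;  50^23 ≡ 182;  50^46 ≡ 161;  50^69 ≡ 217;  50^92 ≡ 160;  50^138 ≡ 276;  50^276 ≡ 1.
Smallest exponent giving 1 is 276.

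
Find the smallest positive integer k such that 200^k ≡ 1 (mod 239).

119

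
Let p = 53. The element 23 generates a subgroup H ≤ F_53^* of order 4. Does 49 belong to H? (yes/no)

49 ∈ ⟨23⟩ iff 49^4 ≡ 1 (mod 53), since |⟨23⟩| = 4.
49^4 mod 53 = 44.
Since 44 ≠ 1, 49 does not lie in the subgroup.

no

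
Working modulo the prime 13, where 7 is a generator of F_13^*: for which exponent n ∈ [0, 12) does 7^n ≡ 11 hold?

5

Successive powers of 7 modulo 13:
  7^0=1  7^1=7  7^2=10  7^3=5  7^4=9  7^5=11
So 7^5 ≡ 11 (mod 13), giving n = 5.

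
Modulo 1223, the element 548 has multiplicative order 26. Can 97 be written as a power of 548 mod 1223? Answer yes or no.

no

97 ∈ ⟨548⟩ iff 97^26 ≡ 1 (mod 1223), since |⟨548⟩| = 26.
97^26 mod 1223 = 348.
Since 348 ≠ 1, 97 does not lie in the subgroup.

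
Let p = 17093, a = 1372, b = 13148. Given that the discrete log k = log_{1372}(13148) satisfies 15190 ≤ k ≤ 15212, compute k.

15193

Compute 1372^15190 mod 17093 = 8487, then multiply by 1372 repeatedly:
  1372^15190=8487  1372^15191=3831  1372^15192=8581  1372^15193=13148
Found 13148 at exponent 15193.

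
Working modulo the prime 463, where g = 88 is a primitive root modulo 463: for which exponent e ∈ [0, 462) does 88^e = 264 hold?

Baby-step giant-step with m = ceil(sqrt(462)) = 22.
Baby table (88^j mod 463 for j=0..21):
  0:1  1:88  2:336  3:399  4:387  5:257  6:392  7:234
  8:220  9:377  10:303  11:273  12:411  13:54  14:122  15:87
  16:248  17:63  18:451  19:333  20:135  21:305
Giant step factor: 88^(-22) ≡ 33 (mod 463).
Scan 264·33^i mod 463 for i = 0, 1, …:
  i=0: 264   i=1: 378   i=2: 436   i=3: 35
  i=4: 229   i=5: 149   i=6: 287   i=7: 211
  i=8: 18   i=9: 131     …   i=13: 168
  i=14: 451
Match at i=14, j=18: e = 14·22 + 18 = 326.

326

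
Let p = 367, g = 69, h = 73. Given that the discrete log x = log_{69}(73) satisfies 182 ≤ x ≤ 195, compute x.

Compute 69^182 mod 367 = 117, then multiply by 69 repeatedly:
  69^182=117  69^183=366  69^184=298  69^185=10  69^186=323
  69^187=267  69^188=73
Found 73 at exponent 188.

188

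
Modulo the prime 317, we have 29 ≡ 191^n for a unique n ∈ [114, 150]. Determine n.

131

Compute 191^114 mod 317 = 302, then multiply by 191 repeatedly:
  191^114=302  191^115=305  191^116=244  191^117=5  191^118=4
  191^119=130  191^120=104  191^121=210  191^122=168  191^123=71
  191^124=247  191^125=261  191^126=82  191^127=129  191^128=230
  191^129=184  191^130=274  191^131=29
Found 29 at exponent 131.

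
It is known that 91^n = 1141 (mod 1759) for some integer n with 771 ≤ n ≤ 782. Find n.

777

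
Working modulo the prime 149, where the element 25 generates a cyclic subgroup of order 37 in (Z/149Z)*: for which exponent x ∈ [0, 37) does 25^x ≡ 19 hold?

Successive powers of 25 modulo 149:
  25^0=1  25^1=25  25^2=29  25^3=129  25^4=96  25^5=16
  25^6=102  25^7=17  25^8=127  25^9=46  25^10=107  25^11=142
  25^12=123  25^13=95  25^14=140  25^15=73  25^16=37  25^17=31
  25^18=30  25^19=5  25^20=125  25^21=145  25^22=49  25^23=33
  25^24=80  25^25=63  25^26=85  25^27=39  25^28=81  25^29=88
  25^30=114  25^31=19
So 25^31 ≡ 19 (mod 149), giving x = 31.

31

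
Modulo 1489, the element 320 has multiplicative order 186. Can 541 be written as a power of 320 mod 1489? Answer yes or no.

no

541 ∈ ⟨320⟩ iff 541^186 ≡ 1 (mod 1489), since |⟨320⟩| = 186.
541^186 mod 1489 = 1264.
Since 1264 ≠ 1, 541 does not lie in the subgroup.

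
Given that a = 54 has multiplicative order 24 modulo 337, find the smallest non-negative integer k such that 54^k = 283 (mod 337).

13

Successive powers of 54 modulo 337:
  54^0=1  54^1=54  54^2=220  54^3=85  54^4=209  54^5=165
  54^6=148  54^7=241  54^8=208  54^9=111  54^10=265  54^11=156
  54^12=336  54^13=283
So 54^13 ≡ 283 (mod 337), giving k = 13.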